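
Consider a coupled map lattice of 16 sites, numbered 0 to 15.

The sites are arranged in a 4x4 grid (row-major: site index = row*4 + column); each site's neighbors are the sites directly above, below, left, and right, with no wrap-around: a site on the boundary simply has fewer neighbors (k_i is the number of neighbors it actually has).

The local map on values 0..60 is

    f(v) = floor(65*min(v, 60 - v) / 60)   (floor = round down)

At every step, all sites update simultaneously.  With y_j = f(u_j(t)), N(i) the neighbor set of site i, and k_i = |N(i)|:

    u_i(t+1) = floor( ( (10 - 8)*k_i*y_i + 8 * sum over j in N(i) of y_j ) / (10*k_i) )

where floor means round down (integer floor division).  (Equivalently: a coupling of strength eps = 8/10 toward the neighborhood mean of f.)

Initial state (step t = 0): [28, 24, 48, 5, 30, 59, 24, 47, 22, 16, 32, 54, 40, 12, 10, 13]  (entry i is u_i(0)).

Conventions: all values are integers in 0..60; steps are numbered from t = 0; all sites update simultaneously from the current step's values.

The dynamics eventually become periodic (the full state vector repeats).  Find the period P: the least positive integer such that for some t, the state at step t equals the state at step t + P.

Simulating step by step:
t=0: [28, 24, 48, 5, 30, 59, 24, 47, 22, 16, 32, 54, 40, 12, 10, 13]
t=1: [29, 16, 17, 11, 20, 20, 16, 12, 23, 16, 17, 16, 18, 15, 17, 9]
t=2: [21, 22, 15, 14, 24, 18, 17, 14, 20, 19, 17, 14, 19, 17, 15, 15]
t=3: [24, 19, 18, 15, 21, 21, 17, 15, 21, 19, 17, 16, 19, 18, 17, 15]
t=4: [22, 21, 18, 17, 23, 20, 18, 16, 20, 20, 18, 16, 20, 19, 17, 17]
t=5: [23, 21, 19, 18, 22, 21, 19, 17, 21, 20, 18, 17, 20, 20, 18, 17]
t=6: [22, 22, 20, 19, 22, 21, 19, 18, 21, 21, 19, 18, 21, 20, 19, 18]
t=7: [23, 22, 21, 20, 22, 22, 20, 19, 22, 21, 20, 19, 21, 21, 20, 19]
t=8: [23, 23, 21, 21, 23, 22, 21, 20, 22, 22, 21, 20, 22, 21, 21, 20]
t=9: [24, 23, 22, 21, 23, 23, 22, 21, 23, 22, 22, 21, 22, 22, 21, 21]
t=10: [24, 24, 23, 22, 24, 23, 23, 22, 23, 23, 22, 22, 23, 22, 22, 22]
t=11: [26, 24, 24, 23, 24, 24, 23, 23, 24, 23, 23, 23, 23, 23, 23, 23]
t=12: [26, 26, 24, 24, 26, 25, 24, 24, 24, 24, 24, 24, 24, 24, 24, 24]
t=13: [28, 27, 26, 26, 27, 27, 26, 26, 26, 26, 26, 26, 26, 26, 26, 26]
t=14: [29, 29, 28, 28, 29, 28, 28, 28, 28, 28, 28, 28, 28, 28, 28, 28]
t=15: [31, 30, 30, 30, 30, 30, 30, 30, 30, 30, 30, 30, 30, 30, 30, 30]
t=16: [31, 31, 32, 32, 31, 32, 32, 32, 32, 32, 32, 32, 32, 32, 32, 32]
t=17: [31, 30, 30, 30, 30, 30, 30, 30, 30, 30, 30, 30, 30, 30, 30, 30]

Answer: 2
Key observation: The state at step 15, [31, 30, 30, 30, 30, 30, 30, 30, 30, 30, 30, 30, 30, 30, 30, 30], reappears at step 17 — and no state repeats earlier — so the cycle the system enters has period 2.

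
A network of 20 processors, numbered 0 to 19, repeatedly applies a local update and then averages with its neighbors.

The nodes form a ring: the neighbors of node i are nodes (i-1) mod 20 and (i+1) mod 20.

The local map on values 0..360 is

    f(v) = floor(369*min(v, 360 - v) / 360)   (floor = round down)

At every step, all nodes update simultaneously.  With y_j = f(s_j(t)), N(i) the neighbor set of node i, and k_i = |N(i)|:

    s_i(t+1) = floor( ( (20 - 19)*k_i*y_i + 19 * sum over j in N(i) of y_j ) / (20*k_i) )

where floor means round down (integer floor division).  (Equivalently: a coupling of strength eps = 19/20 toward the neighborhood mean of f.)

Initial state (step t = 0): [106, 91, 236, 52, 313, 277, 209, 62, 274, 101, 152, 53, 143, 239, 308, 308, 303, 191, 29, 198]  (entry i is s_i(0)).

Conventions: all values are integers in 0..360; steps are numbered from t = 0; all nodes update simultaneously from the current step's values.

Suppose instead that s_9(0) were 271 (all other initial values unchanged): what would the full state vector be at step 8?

Answer: [103, 114, 105, 100, 105, 94, 111, 96, 119, 100, 122, 103, 114, 105, 100, 111, 93, 120, 96, 123]
Key observation: This trace re-runs the system from the modified initial state.

Derivation:
t=0: [106, 91, 236, 52, 313, 277, 209, 62, 274, 271, 152, 53, 143, 239, 308, 308, 303, 191, 29, 198]
t=1: [128, 116, 75, 85, 67, 100, 78, 118, 77, 119, 76, 145, 91, 100, 86, 55, 110, 49, 162, 73]
t=2: [97, 104, 101, 72, 93, 74, 109, 80, 118, 79, 131, 88, 123, 91, 79, 97, 55, 134, 67, 144]
t=3: [125, 101, 90, 97, 75, 101, 80, 113, 82, 124, 87, 128, 93, 102, 95, 69, 114, 65, 138, 86]
t=4: [97, 109, 100, 84, 99, 80, 107, 84, 119, 88, 127, 93, 116, 96, 87, 104, 70, 125, 80, 132]
t=5: [121, 101, 98, 100, 84, 103, 85, 113, 89, 123, 94, 122, 97, 103, 101, 81, 114, 79, 129, 92]
t=6: [99, 111, 102, 93, 102, 87, 108, 90, 119, 95, 124, 98, 114, 101, 94, 108, 83, 121, 89, 126]
t=7: [120, 103, 104, 103, 92, 106, 91, 114, 95, 122, 99, 120, 102, 105, 105, 91, 115, 89, 124, 97]
t=8: [103, 114, 105, 100, 105, 94, 111, 96, 119, 100, 122, 103, 114, 105, 100, 111, 93, 120, 96, 123]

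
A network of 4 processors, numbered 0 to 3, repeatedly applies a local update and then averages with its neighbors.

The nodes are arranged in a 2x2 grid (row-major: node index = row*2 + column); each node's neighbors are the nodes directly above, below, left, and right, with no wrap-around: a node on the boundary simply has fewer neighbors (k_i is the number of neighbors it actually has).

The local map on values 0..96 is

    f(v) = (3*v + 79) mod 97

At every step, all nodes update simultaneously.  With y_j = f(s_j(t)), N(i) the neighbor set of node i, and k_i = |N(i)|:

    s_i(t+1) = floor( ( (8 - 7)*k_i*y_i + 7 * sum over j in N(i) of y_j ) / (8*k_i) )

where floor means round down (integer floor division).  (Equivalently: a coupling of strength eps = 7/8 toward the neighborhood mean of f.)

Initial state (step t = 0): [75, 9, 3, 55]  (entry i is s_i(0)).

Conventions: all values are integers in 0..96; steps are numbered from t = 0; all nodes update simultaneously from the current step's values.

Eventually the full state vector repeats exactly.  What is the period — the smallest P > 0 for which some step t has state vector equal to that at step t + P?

Answer: 20
Key observation: The state at step 22, [34, 64, 64, 34], reappears at step 42 — and no state repeats earlier — so the cycle the system enters has period 20.

Derivation:
t=0: [75, 9, 3, 55]
t=1: [44, 28, 38, 48]
t=2: [73, 28, 32, 74]
t=3: [63, 15, 17, 64]
t=4: [35, 69, 70, 35]
t=5: [92, 87, 88, 92]
t=6: [52, 62, 62, 52]
t=7: [67, 44, 44, 67]
t=8: [25, 77, 77, 25]
t=9: [23, 52, 52, 23]
t=10: [42, 49, 49, 42]
t=11: [29, 13, 13, 29]
t=12: [27, 63, 63, 27]
t=13: [72, 64, 64, 72]
t=14: [67, 13, 13, 67]
t=15: [29, 77, 77, 29]
t=16: [25, 62, 62, 25]
t=17: [69, 58, 58, 69]
t=18: [63, 87, 87, 63]
t=19: [52, 70, 70, 52]
t=20: [88, 47, 47, 88]
t=21: [29, 48, 48, 29]
t=22: [34, 64, 64, 34]
t=23: [77, 83, 83, 77]
t=24: [34, 21, 21, 34]
t=25: [49, 79, 79, 49]
t=26: [25, 31, 31, 25]
t=27: [72, 59, 59, 72]
t=28: [54, 11, 11, 54]
t=29: [19, 43, 43, 19]
t=30: [17, 35, 35, 17]
t=31: [80, 39, 39, 80]
t=32: [5, 24, 24, 5]
t=33: [59, 89, 89, 59]
t=34: [55, 61, 61, 55]
t=35: [65, 52, 52, 65]
t=36: [45, 75, 75, 45]
t=37: [13, 19, 19, 13]
t=38: [36, 23, 23, 36]
t=39: [55, 85, 85, 55]
t=40: [43, 49, 49, 43]
t=41: [29, 16, 16, 29]
t=42: [34, 64, 64, 34]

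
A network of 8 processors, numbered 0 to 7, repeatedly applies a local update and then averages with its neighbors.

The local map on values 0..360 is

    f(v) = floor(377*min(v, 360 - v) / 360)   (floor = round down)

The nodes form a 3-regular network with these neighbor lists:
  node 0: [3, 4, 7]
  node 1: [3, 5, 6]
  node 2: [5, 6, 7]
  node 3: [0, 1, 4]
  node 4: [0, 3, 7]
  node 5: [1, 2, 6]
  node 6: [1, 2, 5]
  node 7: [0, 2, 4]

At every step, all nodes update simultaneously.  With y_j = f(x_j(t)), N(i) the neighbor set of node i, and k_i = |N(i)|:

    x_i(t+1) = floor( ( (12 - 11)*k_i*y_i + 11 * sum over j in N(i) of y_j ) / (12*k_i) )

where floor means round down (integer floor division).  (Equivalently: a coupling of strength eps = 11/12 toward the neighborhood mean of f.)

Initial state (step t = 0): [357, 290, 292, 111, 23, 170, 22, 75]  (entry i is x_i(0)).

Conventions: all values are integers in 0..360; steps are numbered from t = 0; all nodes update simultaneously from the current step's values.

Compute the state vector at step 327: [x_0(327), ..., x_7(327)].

Answer: [182, 182, 182, 182, 182, 182, 182, 182]
Key observation: The state at step 26, [186, 186, 186, 186, 186, 186, 186, 186], reappears at step 28: the system is in a cycle of period 2 from step 26 on.  Therefore the state at step 327 equals the state at step 26 + ((327 - 26) mod 2) = 27, which is [182, 182, 182, 182, 182, 182, 182, 182].

Derivation:
t=0: [357, 290, 292, 111, 23, 170, 22, 75]
t=1: [66, 102, 91, 40, 62, 65, 100, 36]
t=2: [49, 73, 71, 76, 50, 98, 90, 72]
t=3: [67, 90, 88, 61, 66, 83, 84, 60]
t=4: [65, 79, 79, 76, 65, 90, 90, 75]
t=5: [74, 88, 88, 73, 74, 86, 86, 73]
t=6: [76, 85, 85, 81, 76, 91, 91, 81]
t=7: [82, 91, 91, 82, 82, 91, 91, 82]
t=8: [85, 91, 91, 88, 85, 95, 95, 88]
t=9: [90, 96, 96, 91, 90, 96, 96, 91]
t=10: [94, 98, 98, 95, 94, 100, 100, 95]
t=11: [98, 102, 102, 99, 98, 102, 102, 99]
t=12: [102, 105, 105, 103, 102, 106, 106, 103]
t=13: [106, 109, 109, 107, 106, 109, 109, 107]
t=14: [111, 113, 113, 112, 111, 114, 114, 112]
t=15: [116, 118, 118, 116, 116, 118, 118, 116]
t=16: [121, 122, 122, 121, 121, 123, 123, 121]
t=17: [126, 127, 127, 126, 126, 127, 127, 126]
t=18: [131, 131, 131, 131, 131, 132, 132, 131]
t=19: [137, 137, 137, 137, 137, 137, 137, 137]
t=20: [143, 143, 143, 143, 143, 143, 143, 143]
t=21: [149, 149, 149, 149, 149, 149, 149, 149]
t=22: [156, 156, 156, 156, 156, 156, 156, 156]
t=23: [163, 163, 163, 163, 163, 163, 163, 163]
t=24: [170, 170, 170, 170, 170, 170, 170, 170]
t=25: [178, 178, 178, 178, 178, 178, 178, 178]
t=26: [186, 186, 186, 186, 186, 186, 186, 186]
t=27: [182, 182, 182, 182, 182, 182, 182, 182]
t=28: [186, 186, 186, 186, 186, 186, 186, 186]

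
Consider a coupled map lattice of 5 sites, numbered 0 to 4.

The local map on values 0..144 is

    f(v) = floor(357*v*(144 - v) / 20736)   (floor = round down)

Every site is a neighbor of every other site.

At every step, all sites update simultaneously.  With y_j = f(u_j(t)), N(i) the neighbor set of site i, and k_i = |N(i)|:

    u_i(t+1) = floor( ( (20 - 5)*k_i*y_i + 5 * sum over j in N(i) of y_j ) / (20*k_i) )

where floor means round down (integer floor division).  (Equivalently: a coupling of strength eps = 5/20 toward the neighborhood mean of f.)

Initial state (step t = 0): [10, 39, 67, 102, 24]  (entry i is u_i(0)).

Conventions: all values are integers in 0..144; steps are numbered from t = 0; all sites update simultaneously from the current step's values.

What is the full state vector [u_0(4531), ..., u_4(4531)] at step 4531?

Answer: [86, 86, 86, 86, 86]
Key observation: The state at step 5, [86, 86, 86, 86, 86], reappears at step 7: the system is in a cycle of period 2 from step 5 on.  Therefore the state at step 4531 equals the state at step 5 + ((4531 - 5) mod 2) = 5, which is [86, 86, 86, 86, 86].

Derivation:
t=0: [10, 39, 67, 102, 24]
t=1: [34, 67, 79, 69, 52]
t=2: [69, 86, 86, 86, 82]
t=3: [88, 85, 85, 85, 86]
t=4: [84, 85, 85, 85, 85]
t=5: [86, 86, 86, 86, 86]
t=6: [85, 85, 85, 85, 85]
t=7: [86, 86, 86, 86, 86]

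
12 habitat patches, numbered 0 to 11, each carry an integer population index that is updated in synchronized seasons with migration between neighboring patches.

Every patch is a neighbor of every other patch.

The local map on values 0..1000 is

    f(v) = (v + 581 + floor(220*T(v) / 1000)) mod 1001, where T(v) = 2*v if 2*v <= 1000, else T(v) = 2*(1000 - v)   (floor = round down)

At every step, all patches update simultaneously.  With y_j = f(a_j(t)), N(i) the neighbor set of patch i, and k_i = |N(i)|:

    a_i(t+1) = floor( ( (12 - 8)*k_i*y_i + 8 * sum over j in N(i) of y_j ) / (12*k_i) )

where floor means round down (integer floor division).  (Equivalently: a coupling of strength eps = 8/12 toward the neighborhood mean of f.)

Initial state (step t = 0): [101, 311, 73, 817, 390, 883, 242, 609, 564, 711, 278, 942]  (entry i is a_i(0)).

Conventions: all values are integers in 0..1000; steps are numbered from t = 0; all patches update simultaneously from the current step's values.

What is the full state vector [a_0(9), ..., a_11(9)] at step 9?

Answer: [897, 898, 897, 898, 898, 898, 897, 898, 898, 898, 897, 898]

Derivation:
t=0: [101, 311, 73, 817, 390, 883, 242, 609, 564, 711, 278, 942]
t=1: [570, 379, 559, 502, 410, 512, 625, 470, 463, 486, 639, 521]
t=2: [299, 240, 297, 288, 253, 290, 307, 276, 273, 282, 309, 291]
t=3: [479, 729, 478, 748, 734, 748, 482, 743, 742, 745, 483, 749]
t=4: [350, 393, 349, 396, 394, 396, 351, 395, 395, 396, 351, 396]
t=5: [115, 131, 114, 133, 132, 133, 115, 132, 132, 133, 115, 133]
t=6: [758, 764, 757, 765, 765, 765, 758, 765, 765, 765, 758, 765]
t=7: [445, 446, 445, 446, 446, 446, 445, 446, 446, 446, 445, 446]
t=8: [220, 221, 220, 221, 221, 221, 220, 221, 221, 221, 220, 221]
t=9: [897, 898, 897, 898, 898, 898, 897, 898, 898, 898, 897, 898]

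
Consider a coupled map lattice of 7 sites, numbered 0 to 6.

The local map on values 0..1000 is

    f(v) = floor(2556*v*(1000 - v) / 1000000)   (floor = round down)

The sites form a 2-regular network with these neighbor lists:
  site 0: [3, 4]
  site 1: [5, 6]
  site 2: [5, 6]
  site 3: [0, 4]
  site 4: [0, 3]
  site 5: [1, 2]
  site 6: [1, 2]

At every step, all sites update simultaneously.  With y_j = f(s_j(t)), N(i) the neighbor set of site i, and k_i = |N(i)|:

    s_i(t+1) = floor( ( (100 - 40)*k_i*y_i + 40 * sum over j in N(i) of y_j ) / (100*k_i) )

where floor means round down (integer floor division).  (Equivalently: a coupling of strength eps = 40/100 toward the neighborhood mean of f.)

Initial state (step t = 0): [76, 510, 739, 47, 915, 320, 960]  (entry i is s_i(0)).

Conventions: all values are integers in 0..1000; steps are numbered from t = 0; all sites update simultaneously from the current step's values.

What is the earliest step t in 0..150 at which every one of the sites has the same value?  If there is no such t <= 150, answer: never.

Simulating step by step:
t=0: [76, 510, 739, 47, 915, 320, 960]  (not all equal)
t=1: [169, 513, 426, 143, 177, 559, 284]  (not all equal)
t=2: [351, 612, 604, 333, 357, 630, 564]  (not all equal)
t=3: [579, 608, 611, 573, 581, 600, 620]  (not all equal)
t=4: [623, 608, 607, 624, 622, 611, 604]  (not all equal)
t=5: [599, 609, 609, 599, 599, 607, 610]  (not all equal)
t=6: [613, 608, 608, 613, 613, 608, 608]  (not all equal)
t=7: [606, 609, 609, 606, 606, 609, 609]  (not all equal)
t=8: [610, 608, 608, 610, 610, 608, 608]  (not all equal)
t=9: [608, 609, 609, 608, 608, 609, 609]  (not all equal)
t=10: [609, 608, 608, 609, 609, 608, 608]  (not all equal)
t=11: [608, 609, 609, 608, 608, 609, 609]  (not all equal)

Answer: never
Key observation: The state at step 9 reappears at step 11 — the system is in a cycle of period 2 from step 9 on.  No step 0..11 is synchronized, and the cycle repeats forever, so no step up to 150 (or ever) has all sites equal.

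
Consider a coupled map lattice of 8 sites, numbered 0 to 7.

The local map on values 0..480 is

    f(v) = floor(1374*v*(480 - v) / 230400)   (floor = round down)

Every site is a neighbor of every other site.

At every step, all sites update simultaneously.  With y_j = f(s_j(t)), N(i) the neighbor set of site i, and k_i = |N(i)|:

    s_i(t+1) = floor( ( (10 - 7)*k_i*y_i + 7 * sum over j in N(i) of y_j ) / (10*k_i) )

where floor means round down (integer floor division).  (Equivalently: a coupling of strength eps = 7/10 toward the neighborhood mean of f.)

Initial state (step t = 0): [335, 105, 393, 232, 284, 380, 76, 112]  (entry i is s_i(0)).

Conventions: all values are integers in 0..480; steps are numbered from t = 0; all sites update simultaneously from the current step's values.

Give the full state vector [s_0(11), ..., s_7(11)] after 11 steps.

Simulating step by step:
t=0: [335, 105, 393, 232, 284, 380, 76, 112]
t=1: [263, 252, 246, 274, 271, 250, 242, 254]
t=2: [340, 340, 341, 339, 339, 340, 341, 340]
t=3: [283, 283, 283, 283, 283, 283, 283, 283]
t=4: [332, 332, 332, 332, 332, 332, 332, 332]
t=5: [293, 293, 293, 293, 293, 293, 293, 293]
t=6: [326, 326, 326, 326, 326, 326, 326, 326]
t=7: [299, 299, 299, 299, 299, 299, 299, 299]
t=8: [322, 322, 322, 322, 322, 322, 322, 322]
t=9: [303, 303, 303, 303, 303, 303, 303, 303]
t=10: [319, 319, 319, 319, 319, 319, 319, 319]
t=11: [306, 306, 306, 306, 306, 306, 306, 306]

Answer: [306, 306, 306, 306, 306, 306, 306, 306]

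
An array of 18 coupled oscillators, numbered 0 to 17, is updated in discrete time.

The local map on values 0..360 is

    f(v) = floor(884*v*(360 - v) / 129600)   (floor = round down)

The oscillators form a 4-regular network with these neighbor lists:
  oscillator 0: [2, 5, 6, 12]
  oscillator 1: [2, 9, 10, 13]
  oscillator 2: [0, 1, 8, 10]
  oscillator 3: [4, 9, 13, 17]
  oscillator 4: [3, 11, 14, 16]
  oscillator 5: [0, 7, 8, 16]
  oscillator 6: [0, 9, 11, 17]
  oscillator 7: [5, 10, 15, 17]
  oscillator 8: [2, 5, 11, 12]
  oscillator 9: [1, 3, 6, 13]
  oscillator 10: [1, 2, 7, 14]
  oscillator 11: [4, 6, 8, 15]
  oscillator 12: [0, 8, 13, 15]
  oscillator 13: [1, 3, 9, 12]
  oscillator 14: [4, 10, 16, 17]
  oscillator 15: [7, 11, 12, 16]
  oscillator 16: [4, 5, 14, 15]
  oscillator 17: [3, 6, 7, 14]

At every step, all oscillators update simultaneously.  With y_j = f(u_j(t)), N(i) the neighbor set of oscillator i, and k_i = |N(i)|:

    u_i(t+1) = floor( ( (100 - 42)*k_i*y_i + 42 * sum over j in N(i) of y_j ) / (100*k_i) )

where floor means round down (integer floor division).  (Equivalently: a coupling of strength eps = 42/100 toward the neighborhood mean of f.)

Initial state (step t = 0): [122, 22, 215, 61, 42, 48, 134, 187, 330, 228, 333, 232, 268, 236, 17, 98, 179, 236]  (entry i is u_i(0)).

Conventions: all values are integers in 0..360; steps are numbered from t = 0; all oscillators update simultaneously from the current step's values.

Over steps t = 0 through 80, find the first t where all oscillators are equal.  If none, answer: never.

Answer: 6
Key observation: Synchronization is absorbing here: once all oscillators are equal they stay equal, and step 6 is the first all-equal step.

Derivation:
t=0: [122, 22, 215, 61, 42, 48, 134, 187, 330, 228, 333, 232, 268, 236, 17, 98, 179, 236]  (not all equal)
t=1: [187, 100, 162, 144, 114, 133, 203, 183, 110, 179, 90, 173, 164, 172, 82, 186, 170, 177]  (not all equal)
t=2: [217, 189, 205, 212, 195, 207, 218, 212, 198, 214, 176, 213, 215, 214, 173, 219, 208, 212]  (not all equal)
t=3: [212, 218, 216, 214, 217, 215, 211, 214, 216, 213, 218, 213, 212, 213, 218, 211, 215, 214]  (not all equal)
t=4: [213, 211, 212, 212, 211, 212, 213, 212, 212, 212, 211, 212, 213, 212, 211, 213, 212, 212]  (not all equal)
t=5: [213, 214, 213, 214, 214, 213, 213, 213, 213, 213, 214, 213, 213, 213, 214, 213, 213, 213]  (not all equal)
t=6: [213, 213, 213, 213, 213, 213, 213, 213, 213, 213, 213, 213, 213, 213, 213, 213, 213, 213]  (all equal)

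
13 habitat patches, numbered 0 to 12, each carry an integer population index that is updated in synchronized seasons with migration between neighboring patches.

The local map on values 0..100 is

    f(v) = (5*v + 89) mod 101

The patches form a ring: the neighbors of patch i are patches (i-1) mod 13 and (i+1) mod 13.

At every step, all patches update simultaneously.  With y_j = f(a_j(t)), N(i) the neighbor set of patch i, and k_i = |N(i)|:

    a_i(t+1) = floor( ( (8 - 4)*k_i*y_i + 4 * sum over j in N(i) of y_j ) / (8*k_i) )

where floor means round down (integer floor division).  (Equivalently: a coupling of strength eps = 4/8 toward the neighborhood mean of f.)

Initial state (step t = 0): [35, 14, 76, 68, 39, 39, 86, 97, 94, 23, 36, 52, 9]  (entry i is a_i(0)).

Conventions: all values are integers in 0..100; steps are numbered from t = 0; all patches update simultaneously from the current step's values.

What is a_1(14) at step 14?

Simulating step by step:
t=0: [35, 14, 76, 68, 39, 39, 86, 97, 94, 23, 36, 52, 9]
t=1: [53, 60, 53, 49, 67, 65, 44, 51, 44, 31, 45, 48, 43]
t=2: [47, 68, 54, 33, 20, 11, 15, 23, 23, 25, 22, 16, 19]
t=3: [37, 31, 47, 62, 67, 59, 42, 17, 4, 31, 69, 79, 63]
t=4: [46, 44, 45, 58, 54, 69, 87, 62, 32, 30, 45, 47, 38]
t=5: [28, 9, 26, 54, 54, 33, 41, 64, 56, 33, 20, 32, 47]
t=6: [27, 27, 30, 46, 55, 63, 60, 42, 47, 64, 68, 50, 29]
t=7: [24, 25, 28, 32, 34, 36, 67, 75, 36, 14, 22, 32, 30]
t=8: [15, 14, 28, 44, 57, 52, 41, 51, 63, 70, 75, 57, 32]
t=9: [57, 51, 29, 27, 48, 63, 67, 43, 19, 32, 56, 62, 57]
t=10: [63, 46, 31, 25, 18, 11, 10, 26, 53, 60, 68, 82, 77]
t=11: [21, 18, 28, 36, 52, 50, 34, 30, 51, 62, 57, 71, 58]
t=12: [85, 69, 49, 51, 48, 43, 46, 43, 53, 76, 69, 56, 71]
t=13: [22, 25, 33, 34, 23, 11, 8, 17, 42, 52, 47, 50, 38]
t=14: [71, 43, 43, 42, 26, 29, 43, 67, 78, 52, 31, 42, 72]

Answer: a_1(14) = 43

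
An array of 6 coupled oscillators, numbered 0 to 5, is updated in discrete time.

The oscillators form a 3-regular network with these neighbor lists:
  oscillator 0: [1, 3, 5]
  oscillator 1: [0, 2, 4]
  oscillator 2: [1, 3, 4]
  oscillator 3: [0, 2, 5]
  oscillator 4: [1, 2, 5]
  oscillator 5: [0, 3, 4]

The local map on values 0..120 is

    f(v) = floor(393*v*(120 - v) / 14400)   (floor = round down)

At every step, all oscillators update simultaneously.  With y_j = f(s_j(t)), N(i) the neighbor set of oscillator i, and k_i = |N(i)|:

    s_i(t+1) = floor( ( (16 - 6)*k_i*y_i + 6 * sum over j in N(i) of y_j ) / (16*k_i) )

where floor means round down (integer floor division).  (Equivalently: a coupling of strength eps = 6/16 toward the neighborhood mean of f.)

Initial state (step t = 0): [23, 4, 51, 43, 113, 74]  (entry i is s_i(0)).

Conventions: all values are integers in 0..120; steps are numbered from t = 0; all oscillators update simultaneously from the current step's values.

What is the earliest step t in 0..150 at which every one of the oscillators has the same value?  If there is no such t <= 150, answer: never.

Simulating step by step:
t=0: [23, 4, 51, 43, 113, 74]  (not all equal)
t=1: [61, 29, 75, 87, 38, 78]  (not all equal)
t=2: [91, 79, 86, 83, 84, 88]  (not all equal)
t=3: [75, 84, 81, 80, 81, 77]  (not all equal)
t=4: [89, 84, 85, 87, 86, 89]  (not all equal)
t=5: [76, 80, 80, 77, 79, 75]  (not all equal)
t=6: [90, 87, 87, 90, 88, 91]  (not all equal)
t=7: [73, 77, 77, 73, 76, 72]  (not all equal)
t=8: [92, 90, 90, 92, 91, 93]  (not all equal)
t=9: [70, 72, 72, 70, 71, 69]  (not all equal)
t=10: [95, 94, 94, 95, 94, 95]  (not all equal)
t=11: [64, 65, 65, 64, 65, 64]  (not all equal)
t=12: [97, 97, 97, 97, 97, 97]  (all equal)

Answer: 12
Key observation: Synchronization is absorbing here: once all oscillators are equal they stay equal, and step 12 is the first all-equal step.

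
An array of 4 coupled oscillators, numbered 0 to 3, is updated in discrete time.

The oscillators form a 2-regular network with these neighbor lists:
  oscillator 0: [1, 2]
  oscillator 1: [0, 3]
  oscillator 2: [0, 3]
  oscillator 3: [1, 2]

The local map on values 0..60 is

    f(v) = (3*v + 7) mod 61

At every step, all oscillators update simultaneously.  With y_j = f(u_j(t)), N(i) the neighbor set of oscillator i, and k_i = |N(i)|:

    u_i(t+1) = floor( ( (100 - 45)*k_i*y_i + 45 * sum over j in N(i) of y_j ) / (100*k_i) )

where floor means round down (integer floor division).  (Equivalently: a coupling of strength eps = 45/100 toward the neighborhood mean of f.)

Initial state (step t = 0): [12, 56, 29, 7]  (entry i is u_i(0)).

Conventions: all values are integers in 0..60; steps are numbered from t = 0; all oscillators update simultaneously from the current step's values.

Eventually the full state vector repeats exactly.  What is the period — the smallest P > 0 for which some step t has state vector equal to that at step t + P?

Answer: 10
Key observation: The state at step 36, [57, 57, 57, 57], reappears at step 46 — and no state repeats earlier — so the cycle the system enters has period 10.

Derivation:
t=0: [12, 56, 29, 7]
t=1: [43, 45, 34, 34]
t=2: [23, 24, 40, 41]
t=3: [13, 15, 7, 9]
t=4: [43, 46, 33, 36]
t=5: [23, 27, 40, 45]
t=6: [15, 22, 10, 18]
t=7: [39, 18, 32, 11]
t=8: [10, 9, 32, 31]
t=9: [37, 35, 40, 38]
t=10: [43, 54, 29, 45]
t=11: [25, 33, 25, 29]
t=12: [26, 36, 23, 33]
t=13: [28, 45, 23, 40]
t=14: [24, 18, 16, 10]
t=15: [22, 12, 42, 32]
t=16: [18, 35, 18, 35]
t=17: [11, 39, 11, 39]
t=18: [31, 10, 31, 10]
t=19: [38, 37, 38, 37]
t=20: [59, 57, 59, 57]
t=21: [13, 43, 13, 43]
t=22: [38, 21, 38, 21]
t=23: [48, 20, 48, 20]
t=24: [23, 11, 23, 11]
t=25: [20, 34, 20, 34]
t=26: [15, 38, 15, 38]
t=27: [53, 58, 53, 58]
t=28: [47, 55, 47, 55]
t=29: [31, 44, 31, 44]
t=30: [34, 21, 34, 21]
t=31: [39, 17, 39, 17]
t=32: [14, 45, 14, 45]
t=33: [42, 26, 42, 26]
t=34: [13, 21, 13, 21]
t=35: [37, 17, 37, 17]
t=36: [57, 57, 57, 57]
t=37: [56, 56, 56, 56]
t=38: [53, 53, 53, 53]
t=39: [44, 44, 44, 44]
t=40: [17, 17, 17, 17]
t=41: [58, 58, 58, 58]
t=42: [59, 59, 59, 59]
t=43: [1, 1, 1, 1]
t=44: [10, 10, 10, 10]
t=45: [37, 37, 37, 37]
t=46: [57, 57, 57, 57]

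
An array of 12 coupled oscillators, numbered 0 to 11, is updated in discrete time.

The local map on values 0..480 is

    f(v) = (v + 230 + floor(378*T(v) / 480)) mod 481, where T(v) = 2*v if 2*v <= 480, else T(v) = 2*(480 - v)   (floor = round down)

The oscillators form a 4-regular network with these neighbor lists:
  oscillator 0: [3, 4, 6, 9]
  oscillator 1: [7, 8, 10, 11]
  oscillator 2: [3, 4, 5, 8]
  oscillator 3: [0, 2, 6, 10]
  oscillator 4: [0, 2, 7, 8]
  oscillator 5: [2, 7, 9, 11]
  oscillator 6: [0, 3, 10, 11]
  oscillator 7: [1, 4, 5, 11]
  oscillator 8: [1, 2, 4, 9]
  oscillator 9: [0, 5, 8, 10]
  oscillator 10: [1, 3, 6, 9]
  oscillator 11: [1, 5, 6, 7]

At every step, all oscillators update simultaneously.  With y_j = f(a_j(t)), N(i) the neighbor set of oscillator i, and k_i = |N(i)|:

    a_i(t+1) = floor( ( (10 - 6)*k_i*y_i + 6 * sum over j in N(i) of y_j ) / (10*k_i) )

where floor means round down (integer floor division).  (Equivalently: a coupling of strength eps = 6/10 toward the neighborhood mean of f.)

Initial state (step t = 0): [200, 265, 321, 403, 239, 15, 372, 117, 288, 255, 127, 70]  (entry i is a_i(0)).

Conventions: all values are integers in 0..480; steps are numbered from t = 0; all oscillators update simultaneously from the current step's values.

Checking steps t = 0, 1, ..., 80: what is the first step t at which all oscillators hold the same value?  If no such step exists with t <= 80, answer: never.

Answer: 6
Key observation: Synchronization is absorbing here: once all oscillators are equal they stay equal, and step 6 is the first all-equal step.

Derivation:
t=0: [200, 265, 321, 403, 239, 15, 372, 117, 288, 255, 127, 70]  (not all equal)
t=1: [298, 272, 314, 251, 291, 277, 269, 229, 344, 285, 221, 308]  (not all equal)
t=2: [341, 332, 331, 342, 330, 337, 340, 338, 325, 331, 337, 337]  (not all equal)
t=3: [310, 313, 313, 309, 313, 311, 309, 311, 315, 312, 311, 311]  (not all equal)
t=4: [326, 325, 325, 326, 325, 325, 326, 325, 324, 325, 326, 326]  (not all equal)
t=5: [317, 317, 317, 317, 317, 317, 317, 317, 318, 317, 317, 317]  (not all equal)
t=6: [322, 322, 322, 322, 322, 322, 322, 322, 322, 322, 322, 322]  (all equal)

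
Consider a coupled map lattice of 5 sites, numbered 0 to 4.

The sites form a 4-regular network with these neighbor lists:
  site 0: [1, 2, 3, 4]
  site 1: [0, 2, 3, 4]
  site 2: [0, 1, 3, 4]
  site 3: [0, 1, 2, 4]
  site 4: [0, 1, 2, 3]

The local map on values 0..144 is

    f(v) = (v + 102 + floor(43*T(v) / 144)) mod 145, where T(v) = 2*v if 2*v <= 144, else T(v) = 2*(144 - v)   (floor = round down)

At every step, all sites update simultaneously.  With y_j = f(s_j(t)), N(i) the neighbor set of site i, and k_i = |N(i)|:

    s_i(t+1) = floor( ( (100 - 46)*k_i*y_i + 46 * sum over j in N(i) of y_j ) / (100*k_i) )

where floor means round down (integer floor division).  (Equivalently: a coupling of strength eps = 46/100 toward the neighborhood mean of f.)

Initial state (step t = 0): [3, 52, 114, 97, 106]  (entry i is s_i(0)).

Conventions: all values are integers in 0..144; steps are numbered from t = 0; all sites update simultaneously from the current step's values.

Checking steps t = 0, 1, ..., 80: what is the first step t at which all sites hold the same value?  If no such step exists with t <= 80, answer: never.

Answer: 8
Key observation: Synchronization is absorbing here: once all sites are equal they stay equal, and step 8 is the first all-equal step.

Derivation:
t=0: [3, 52, 114, 97, 106]  (not all equal)
t=1: [91, 63, 83, 80, 82]  (not all equal)
t=2: [75, 65, 74, 73, 74]  (not all equal)
t=3: [71, 65, 70, 70, 70]  (not all equal)
t=4: [68, 63, 67, 67, 67]  (not all equal)
t=5: [63, 60, 63, 63, 63]  (not all equal)
t=6: [56, 54, 56, 56, 56]  (not all equal)
t=7: [45, 44, 45, 45, 45]  (not all equal)
t=8: [27, 27, 27, 27, 27]  (all equal)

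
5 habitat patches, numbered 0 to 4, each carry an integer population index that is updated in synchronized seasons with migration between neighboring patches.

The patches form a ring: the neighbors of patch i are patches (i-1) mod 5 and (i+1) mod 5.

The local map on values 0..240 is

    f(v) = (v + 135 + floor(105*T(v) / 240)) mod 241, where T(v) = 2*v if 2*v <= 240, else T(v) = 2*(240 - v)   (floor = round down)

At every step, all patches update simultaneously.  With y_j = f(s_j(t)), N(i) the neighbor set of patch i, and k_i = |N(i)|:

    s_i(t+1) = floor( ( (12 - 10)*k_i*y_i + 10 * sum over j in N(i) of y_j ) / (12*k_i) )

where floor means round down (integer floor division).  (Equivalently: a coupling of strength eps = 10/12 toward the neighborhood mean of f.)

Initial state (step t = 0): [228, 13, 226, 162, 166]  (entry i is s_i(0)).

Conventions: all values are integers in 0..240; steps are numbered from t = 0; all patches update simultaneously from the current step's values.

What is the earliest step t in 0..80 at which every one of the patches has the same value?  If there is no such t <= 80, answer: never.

Simulating step by step:
t=0: [228, 13, 226, 162, 166]  (not all equal)
t=1: [139, 136, 139, 127, 127]  (not all equal)
t=2: [120, 121, 120, 119, 119]  (not all equal)
t=3: [118, 119, 118, 117, 117]  (not all equal)
t=4: [115, 115, 115, 113, 113]  (not all equal)
t=5: [107, 109, 107, 106, 106]  (not all equal)
t=6: [94, 94, 94, 92, 92]  (not all equal)
t=7: [68, 70, 68, 67, 67]  (not all equal)
t=8: [21, 21, 21, 19, 19]  (not all equal)
t=9: [172, 174, 172, 171, 171]  (not all equal)
t=10: [125, 125, 125, 125, 125]  (all equal)

Answer: 10
Key observation: Synchronization is absorbing here: once all patches are equal they stay equal, and step 10 is the first all-equal step.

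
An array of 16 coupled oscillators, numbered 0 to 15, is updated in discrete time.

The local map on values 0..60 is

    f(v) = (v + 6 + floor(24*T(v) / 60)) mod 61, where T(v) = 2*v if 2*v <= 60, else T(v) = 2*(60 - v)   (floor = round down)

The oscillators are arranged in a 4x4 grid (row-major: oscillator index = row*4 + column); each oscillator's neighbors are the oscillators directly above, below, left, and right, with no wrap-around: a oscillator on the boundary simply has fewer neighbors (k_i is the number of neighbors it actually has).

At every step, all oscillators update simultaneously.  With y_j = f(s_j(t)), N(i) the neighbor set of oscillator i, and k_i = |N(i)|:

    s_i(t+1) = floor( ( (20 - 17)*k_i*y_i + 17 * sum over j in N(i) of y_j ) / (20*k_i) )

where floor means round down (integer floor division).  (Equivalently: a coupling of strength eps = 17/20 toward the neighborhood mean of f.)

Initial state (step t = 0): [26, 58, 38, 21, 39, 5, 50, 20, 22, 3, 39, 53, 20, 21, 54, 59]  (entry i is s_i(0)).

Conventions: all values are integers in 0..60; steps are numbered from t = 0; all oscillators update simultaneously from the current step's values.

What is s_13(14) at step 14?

Answer: s_13(14) = 28

Derivation:
t=0: [26, 58, 38, 21, 39, 5, 50, 20, 22, 3, 39, 53, 20, 21, 54, 59]
t=1: [9, 19, 14, 24, 31, 6, 12, 20, 21, 23, 4, 13, 43, 22, 13, 3]
t=2: [45, 25, 37, 38, 31, 39, 25, 36, 37, 31, 30, 23, 37, 28, 23, 26]
t=3: [47, 8, 28, 0, 9, 47, 20, 27, 34, 33, 52, 38, 23, 38, 54, 47]
t=4: [18, 20, 27, 47, 21, 30, 30, 21, 45, 22, 22, 16, 32, 31, 1, 1]
t=5: [41, 49, 37, 41, 34, 49, 51, 33, 42, 42, 37, 32, 35, 40, 32, 18]
t=6: [26, 1, 1, 25, 10, 14, 13, 27, 17, 1, 26, 36, 0, 17, 20, 56]
t=7: [20, 26, 25, 33, 37, 18, 34, 30, 15, 33, 24, 31, 31, 20, 32, 18]
t=8: [28, 44, 56, 56, 32, 42, 51, 60, 38, 43, 58, 50, 40, 57, 45, 56]
t=9: [34, 17, 2, 4, 25, 13, 3, 3, 17, 2, 2, 4, 1, 1, 3, 2]
t=10: [45, 33, 18, 10, 43, 27, 13, 12, 24, 18, 10, 10, 19, 8, 8, 11]
t=11: [26, 35, 37, 31, 29, 35, 34, 25, 29, 36, 27, 25, 35, 30, 22, 22]
t=12: [32, 14, 34, 30, 39, 25, 31, 56, 25, 36, 41, 50, 50, 21, 51, 47]
t=13: [22, 53, 51, 36, 45, 26, 33, 35, 8, 31, 14, 2, 40, 8, 13, 2]
t=14: [8, 28, 18, 1, 33, 34, 27, 19, 20, 35, 38, 12, 17, 28, 21, 17]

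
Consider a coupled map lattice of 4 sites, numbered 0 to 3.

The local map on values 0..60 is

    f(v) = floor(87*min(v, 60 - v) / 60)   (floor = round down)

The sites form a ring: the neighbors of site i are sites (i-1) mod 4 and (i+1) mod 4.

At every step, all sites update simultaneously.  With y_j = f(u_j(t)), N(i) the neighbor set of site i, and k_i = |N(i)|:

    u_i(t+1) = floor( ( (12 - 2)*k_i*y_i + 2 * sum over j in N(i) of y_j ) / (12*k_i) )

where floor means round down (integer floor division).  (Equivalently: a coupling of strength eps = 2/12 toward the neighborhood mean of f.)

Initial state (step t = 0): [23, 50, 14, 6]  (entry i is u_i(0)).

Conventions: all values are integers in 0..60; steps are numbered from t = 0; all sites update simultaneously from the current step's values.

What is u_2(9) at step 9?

Answer: u_2(9) = 32

Derivation:
t=0: [23, 50, 14, 6]
t=1: [29, 16, 18, 11]
t=2: [38, 24, 24, 18]
t=3: [30, 33, 33, 27]
t=4: [42, 39, 39, 39]
t=5: [26, 29, 30, 29]
t=6: [37, 41, 42, 41]
t=7: [32, 27, 26, 27]
t=8: [39, 38, 37, 38]
t=9: [30, 31, 32, 31]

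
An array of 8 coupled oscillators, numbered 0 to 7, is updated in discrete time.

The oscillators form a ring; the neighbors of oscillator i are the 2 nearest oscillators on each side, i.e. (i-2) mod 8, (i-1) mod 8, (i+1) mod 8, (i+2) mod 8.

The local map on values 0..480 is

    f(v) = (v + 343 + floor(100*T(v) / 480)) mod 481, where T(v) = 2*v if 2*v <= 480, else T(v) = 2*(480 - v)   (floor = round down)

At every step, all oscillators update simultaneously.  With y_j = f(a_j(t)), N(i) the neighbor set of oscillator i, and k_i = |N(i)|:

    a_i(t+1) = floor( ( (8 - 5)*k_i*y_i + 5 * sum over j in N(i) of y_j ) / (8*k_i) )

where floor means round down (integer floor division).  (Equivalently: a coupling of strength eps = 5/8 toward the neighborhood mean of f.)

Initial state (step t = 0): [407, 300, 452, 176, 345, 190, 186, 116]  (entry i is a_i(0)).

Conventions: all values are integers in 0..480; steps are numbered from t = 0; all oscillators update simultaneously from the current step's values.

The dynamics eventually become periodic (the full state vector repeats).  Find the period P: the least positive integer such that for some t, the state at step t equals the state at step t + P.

Simulating step by step:
t=0: [407, 300, 452, 176, 345, 190, 186, 116]
t=1: [223, 207, 264, 191, 206, 131, 159, 133]
t=2: [145, 147, 177, 138, 132, 83, 99, 91]
t=3: [127, 136, 79, 129, 116, 262, 164, 270]
t=4: [143, 138, 196, 133, 135, 140, 113, 145]
t=5: [68, 71, 87, 67, 62, 52, 46, 56]
t=6: [436, 441, 448, 438, 431, 421, 419, 424]
t=7: [314, 317, 318, 316, 313, 309, 309, 310]
t=8: [244, 245, 245, 245, 244, 242, 242, 243]
t=9: [203, 203, 204, 203, 203, 203, 203, 203]
t=10: [149, 149, 149, 149, 149, 149, 149, 149]
t=11: [73, 73, 73, 73, 73, 73, 73, 73]
t=12: [446, 446, 446, 446, 446, 446, 446, 446]
t=13: [322, 322, 322, 322, 322, 322, 322, 322]
t=14: [249, 249, 249, 249, 249, 249, 249, 249]
t=15: [207, 207, 207, 207, 207, 207, 207, 207]
t=16: [155, 155, 155, 155, 155, 155, 155, 155]
t=17: [81, 81, 81, 81, 81, 81, 81, 81]
t=18: [457, 457, 457, 457, 457, 457, 457, 457]
t=19: [328, 328, 328, 328, 328, 328, 328, 328]
t=20: [253, 253, 253, 253, 253, 253, 253, 253]
t=21: [209, 209, 209, 209, 209, 209, 209, 209]
t=22: [158, 158, 158, 158, 158, 158, 158, 158]
t=23: [85, 85, 85, 85, 85, 85, 85, 85]
t=24: [463, 463, 463, 463, 463, 463, 463, 463]
t=25: [332, 332, 332, 332, 332, 332, 332, 332]
t=26: [255, 255, 255, 255, 255, 255, 255, 255]
t=27: [210, 210, 210, 210, 210, 210, 210, 210]
t=28: [159, 159, 159, 159, 159, 159, 159, 159]
t=29: [87, 87, 87, 87, 87, 87, 87, 87]
t=30: [466, 466, 466, 466, 466, 466, 466, 466]
t=31: [333, 333, 333, 333, 333, 333, 333, 333]
t=32: [256, 256, 256, 256, 256, 256, 256, 256]
t=33: [211, 211, 211, 211, 211, 211, 211, 211]
t=34: [160, 160, 160, 160, 160, 160, 160, 160]
t=35: [88, 88, 88, 88, 88, 88, 88, 88]
t=36: [467, 467, 467, 467, 467, 467, 467, 467]
t=37: [334, 334, 334, 334, 334, 334, 334, 334]
t=38: [256, 256, 256, 256, 256, 256, 256, 256]

Answer: 6
Key observation: The state at step 32, [256, 256, 256, 256, 256, 256, 256, 256], reappears at step 38 — and no state repeats earlier — so the cycle the system enters has period 6.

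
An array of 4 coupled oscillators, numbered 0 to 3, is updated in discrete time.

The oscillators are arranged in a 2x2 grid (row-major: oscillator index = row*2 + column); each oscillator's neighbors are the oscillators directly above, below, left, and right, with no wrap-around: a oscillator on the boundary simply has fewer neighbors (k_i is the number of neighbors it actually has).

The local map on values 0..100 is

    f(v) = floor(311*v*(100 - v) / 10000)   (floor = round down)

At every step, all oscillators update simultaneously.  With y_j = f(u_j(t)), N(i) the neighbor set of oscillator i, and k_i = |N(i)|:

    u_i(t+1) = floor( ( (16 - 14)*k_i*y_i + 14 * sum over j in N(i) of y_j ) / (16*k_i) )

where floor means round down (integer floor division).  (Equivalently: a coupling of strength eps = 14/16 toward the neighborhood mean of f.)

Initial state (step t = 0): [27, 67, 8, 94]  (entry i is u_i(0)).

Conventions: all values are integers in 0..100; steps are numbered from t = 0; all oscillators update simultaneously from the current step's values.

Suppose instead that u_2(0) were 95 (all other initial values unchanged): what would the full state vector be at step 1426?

Simulating step by step:
t=0: [27, 67, 95, 94]
t=1: [43, 42, 35, 38]
t=2: [72, 74, 73, 72]
t=3: [60, 61, 61, 60]
t=4: [73, 73, 73, 73]
t=5: [61, 61, 61, 61]
t=6: [73, 73, 73, 73]

Answer: [73, 73, 73, 73]
Key observation: The state at step 4, [73, 73, 73, 73], reappears at step 6: the system is in a cycle of period 2 from step 4 on.  Therefore the state at step 1426 equals the state at step 4 + ((1426 - 4) mod 2) = 4, which is [73, 73, 73, 73].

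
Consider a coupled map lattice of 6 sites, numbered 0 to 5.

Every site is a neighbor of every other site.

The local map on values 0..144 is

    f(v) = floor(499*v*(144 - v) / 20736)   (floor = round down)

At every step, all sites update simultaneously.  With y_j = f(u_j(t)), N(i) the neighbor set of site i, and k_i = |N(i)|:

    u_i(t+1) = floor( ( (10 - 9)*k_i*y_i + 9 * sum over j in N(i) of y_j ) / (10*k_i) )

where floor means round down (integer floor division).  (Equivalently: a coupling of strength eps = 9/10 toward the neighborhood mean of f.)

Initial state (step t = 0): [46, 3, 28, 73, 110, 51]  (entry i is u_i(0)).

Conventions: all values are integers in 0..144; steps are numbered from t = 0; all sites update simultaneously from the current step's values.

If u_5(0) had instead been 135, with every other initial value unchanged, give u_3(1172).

Answer: u_3(1172) = 122
Key observation: The state at step 2, [123, 123, 123, 123, 123, 123], reappears at step 6: the system is in a cycle of period 4 from step 2 on.  Therefore the state at step 1172 equals the state at step 2 + ((1172 - 2) mod 4) = 4, which is [122, 122, 122, 122, 122, 122].

Derivation:
t=0: [46, 3, 28, 73, 110, 135]
t=1: [70, 78, 72, 69, 71, 76]
t=2: [123, 123, 123, 123, 123, 123]
t=3: [62, 62, 62, 62, 62, 62]
t=4: [122, 122, 122, 122, 122, 122]
t=5: [64, 64, 64, 64, 64, 64]
t=6: [123, 123, 123, 123, 123, 123]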